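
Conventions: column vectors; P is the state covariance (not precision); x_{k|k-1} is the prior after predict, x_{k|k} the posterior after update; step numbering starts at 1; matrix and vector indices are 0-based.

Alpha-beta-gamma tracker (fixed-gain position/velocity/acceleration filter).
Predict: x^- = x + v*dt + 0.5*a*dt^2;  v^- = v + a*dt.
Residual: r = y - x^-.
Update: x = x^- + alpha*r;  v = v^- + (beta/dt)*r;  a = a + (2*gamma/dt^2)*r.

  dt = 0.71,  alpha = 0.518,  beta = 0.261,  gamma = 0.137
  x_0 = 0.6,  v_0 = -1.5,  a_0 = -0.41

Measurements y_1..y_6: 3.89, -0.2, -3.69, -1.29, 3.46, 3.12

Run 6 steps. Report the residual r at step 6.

step 1: x_pred=-0.5683  r=4.4583  x^+=1.7411  v^+=-0.1522  a^+=2.0133
step 2: x_pred=2.1405  r=-2.3405  x^+=0.9281  v^+=0.4169  a^+=0.7411
step 3: x_pred=1.4109  r=-5.1009  x^+=-1.2314  v^+=-0.9320  a^+=-2.0314
step 4: x_pred=-2.4051  r=1.1151  x^+=-1.8275  v^+=-1.9644  a^+=-1.4253
step 5: x_pred=-3.5815  r=7.0415  x^+=0.0660  v^+=-0.3879  a^+=2.4020
step 6: x_pred=0.3961  r=2.7239  x^+=1.8071  v^+=2.3189  a^+=3.8826

resid = 2.7239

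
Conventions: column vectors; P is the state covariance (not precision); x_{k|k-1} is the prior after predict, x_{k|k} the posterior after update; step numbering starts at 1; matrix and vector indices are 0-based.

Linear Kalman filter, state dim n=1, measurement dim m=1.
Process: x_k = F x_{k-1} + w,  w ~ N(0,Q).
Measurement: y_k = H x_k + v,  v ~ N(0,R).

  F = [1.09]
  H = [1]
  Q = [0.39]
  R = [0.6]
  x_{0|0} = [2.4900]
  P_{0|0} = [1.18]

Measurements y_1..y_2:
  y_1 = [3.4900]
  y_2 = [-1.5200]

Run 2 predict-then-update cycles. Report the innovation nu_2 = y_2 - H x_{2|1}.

innov = [-5.1120]

step 1: x^-=[2.7141]  P^-=[1.7920]  S=[2.3920]  K=[0.7492]  nu=[0.7759]  x^+=[3.2954]  P^+=[0.4495]
step 2: x^-=[3.5920]  P^-=[0.9240]  S=[1.5240]  K=[0.6063]  nu=[-5.1120]  x^+=[0.4925]  P^+=[0.3638]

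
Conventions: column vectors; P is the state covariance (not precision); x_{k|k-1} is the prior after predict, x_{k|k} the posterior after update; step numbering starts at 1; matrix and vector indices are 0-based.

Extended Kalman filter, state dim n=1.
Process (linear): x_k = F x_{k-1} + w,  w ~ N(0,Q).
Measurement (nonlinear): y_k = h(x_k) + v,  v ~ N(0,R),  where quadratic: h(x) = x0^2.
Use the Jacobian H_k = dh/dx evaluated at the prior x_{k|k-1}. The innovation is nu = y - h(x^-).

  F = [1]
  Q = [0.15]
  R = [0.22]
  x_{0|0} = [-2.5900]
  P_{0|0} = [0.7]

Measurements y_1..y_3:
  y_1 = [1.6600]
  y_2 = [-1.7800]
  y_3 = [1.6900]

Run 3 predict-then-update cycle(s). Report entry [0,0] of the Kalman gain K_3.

K[0,0] = -0.4184

step 1: x^-=[-2.5900]  P^-=[0.8500]  H_jac=[-5.1800]  S=[23.0275]  K=[-0.1912]  nu=[-5.0481]  x^+=[-1.6248]  P^+=[0.0081]
step 2: x^-=[-1.6248]  P^-=[0.1581]  H_jac=[-3.2495]  S=[1.8897]  K=[-0.2719]  nu=[-4.4199]  x^+=[-0.4230]  P^+=[0.0184]
step 3: x^-=[-0.4230]  P^-=[0.1684]  H_jac=[-0.8459]  S=[0.3405]  K=[-0.4184]  nu=[1.5111]  x^+=[-1.0552]  P^+=[0.1088]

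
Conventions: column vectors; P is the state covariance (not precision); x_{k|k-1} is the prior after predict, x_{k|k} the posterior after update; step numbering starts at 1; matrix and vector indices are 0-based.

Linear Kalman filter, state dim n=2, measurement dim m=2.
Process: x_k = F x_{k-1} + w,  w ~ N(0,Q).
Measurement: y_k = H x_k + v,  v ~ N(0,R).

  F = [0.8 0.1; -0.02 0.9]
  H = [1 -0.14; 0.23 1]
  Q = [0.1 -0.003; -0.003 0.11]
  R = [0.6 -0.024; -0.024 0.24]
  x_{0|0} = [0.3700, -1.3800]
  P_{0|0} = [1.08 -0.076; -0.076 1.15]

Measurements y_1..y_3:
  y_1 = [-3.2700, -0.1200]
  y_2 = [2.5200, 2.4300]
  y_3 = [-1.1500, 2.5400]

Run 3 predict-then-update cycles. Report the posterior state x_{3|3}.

x_post = [0.0498, 1.7798]

step 1: x^-=[0.1580, -1.2494]  P^-=[0.7905 0.0287; 0.0287 1.0447]  S=[1.4030 0.0393; 0.0393 1.3397]  K=[0.5567 0.1408; -0.1059 0.7878]  nu=[-3.6029, 1.0931]  x^+=[-1.6937, -0.0068]  P^+=[0.3231 -0.0539; -0.0539 0.2040]
step 2: x^-=[-1.3557, 0.0278]  P^-=[0.3002 -0.0285; -0.0285 0.2773]  S=[0.9136 -0.0214; -0.0214 0.5201]  K=[0.3351 0.0917; -0.0616 0.5181]  nu=[3.8796, 2.7140]  x^+=[0.1933, 1.1950]  P^+=[0.1945 -0.0308; -0.0308 0.1329]
step 3: x^-=[0.2741, 1.0716]  P^-=[0.2209 -0.0162; -0.0162 0.2188]  S=[0.8298 -0.0196; -0.0196 0.4630]  K=[0.2710 0.0861; -0.0456 0.4626]  nu=[-1.2741, 1.4053]  x^+=[0.0498, 1.7798]  P^+=[0.1575 -0.0221; -0.0221 0.1172]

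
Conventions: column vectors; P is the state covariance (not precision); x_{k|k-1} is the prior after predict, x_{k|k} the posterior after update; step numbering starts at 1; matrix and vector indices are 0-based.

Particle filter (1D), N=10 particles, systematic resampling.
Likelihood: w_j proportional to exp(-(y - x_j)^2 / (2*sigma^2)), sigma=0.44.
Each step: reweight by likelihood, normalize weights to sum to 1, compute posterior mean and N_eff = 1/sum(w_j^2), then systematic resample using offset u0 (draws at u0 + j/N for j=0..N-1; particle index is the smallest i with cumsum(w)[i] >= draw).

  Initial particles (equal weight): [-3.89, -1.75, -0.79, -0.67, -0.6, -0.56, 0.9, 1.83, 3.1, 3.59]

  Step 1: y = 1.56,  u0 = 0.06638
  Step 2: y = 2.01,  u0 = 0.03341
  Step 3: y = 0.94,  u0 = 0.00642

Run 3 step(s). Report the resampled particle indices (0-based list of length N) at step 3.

resampled_idx = [0, 1, 2, 3, 4, 5, 6, 7, 8, 9]

step 1: w=[0.0000, 0.0000, 0.0000, 0.0000, 0.0000, 0.0000, 0.2810, 0.7171, 0.0019, 0.0000]  mean=1.5711  Neff=1.6859  idx=[6, 6, 6, 7, 7, 7, 7, 7, 7, 7]
step 2: w=[0.0063, 0.0063, 0.0063, 0.1401, 0.1401, 0.1401, 0.1401, 0.1401, 0.1401, 0.1401]  mean=1.8124  Neff=7.2670  idx=[3, 3, 4, 5, 5, 6, 7, 8, 8, 9]
step 3: w=[0.1000, 0.1000, 0.1000, 0.1000, 0.1000, 0.1000, 0.1000, 0.1000, 0.1000, 0.1000]  mean=1.8300  Neff=10.0000  idx=[0, 1, 2, 3, 4, 5, 6, 7, 8, 9]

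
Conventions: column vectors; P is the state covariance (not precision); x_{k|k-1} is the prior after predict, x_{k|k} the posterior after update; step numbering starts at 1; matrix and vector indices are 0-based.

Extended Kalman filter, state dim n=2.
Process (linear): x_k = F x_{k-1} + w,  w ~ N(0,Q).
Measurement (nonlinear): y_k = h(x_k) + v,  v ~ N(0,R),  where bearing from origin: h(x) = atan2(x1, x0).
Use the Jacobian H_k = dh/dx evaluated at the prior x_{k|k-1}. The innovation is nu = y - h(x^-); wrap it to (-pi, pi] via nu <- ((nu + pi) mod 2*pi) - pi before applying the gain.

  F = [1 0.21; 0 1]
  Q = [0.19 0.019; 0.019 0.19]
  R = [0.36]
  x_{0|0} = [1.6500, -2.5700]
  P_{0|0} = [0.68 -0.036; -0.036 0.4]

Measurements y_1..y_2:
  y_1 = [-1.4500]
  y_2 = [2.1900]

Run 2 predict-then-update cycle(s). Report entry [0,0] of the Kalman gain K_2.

step 1: x^-=[1.1103, -2.5700]  P^-=[0.8725 0.0670; 0.0670 0.5900]  H_jac=[0.3279 0.1417]  S=[0.4719]  K=[0.6264; 0.2237]  nu=[-0.2870]  x^+=[0.9305, -2.6342]  P^+=[0.6874 0.0009; 0.0009 0.5664]
step 2: x^-=[0.3773, -2.6342]  P^-=[0.9027 0.1388; 0.1388 0.7564]  H_jac=[0.3720 0.0533]  S=[0.4926]  K=[0.6967; 0.1867]  nu=[-2.6647]  x^+=[-1.4793, -3.1316]  P^+=[0.6636 0.0748; 0.0748 0.7392]

K[0,0] = 0.6967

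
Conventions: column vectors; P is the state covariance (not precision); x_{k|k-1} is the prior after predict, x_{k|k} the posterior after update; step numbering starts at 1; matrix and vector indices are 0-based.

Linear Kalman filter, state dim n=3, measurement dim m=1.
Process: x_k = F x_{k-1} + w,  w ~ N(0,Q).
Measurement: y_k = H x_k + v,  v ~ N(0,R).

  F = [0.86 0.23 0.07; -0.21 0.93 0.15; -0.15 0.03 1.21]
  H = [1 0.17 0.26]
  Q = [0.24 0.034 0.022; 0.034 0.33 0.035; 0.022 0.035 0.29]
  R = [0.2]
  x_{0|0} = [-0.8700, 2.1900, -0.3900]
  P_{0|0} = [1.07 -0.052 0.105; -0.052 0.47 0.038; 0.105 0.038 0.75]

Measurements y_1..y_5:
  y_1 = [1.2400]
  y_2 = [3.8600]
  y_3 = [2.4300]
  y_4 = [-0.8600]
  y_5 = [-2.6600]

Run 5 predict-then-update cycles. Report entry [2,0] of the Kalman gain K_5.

step 1: x^-=[-0.2718, 2.1609, -0.2757]  P^-=[1.0532 -0.0741 0.0700; -0.0741 0.8249 0.2394; 0.0700 0.2394 1.3777]  S=[1.4025]  K=[0.7549; 0.0915; 0.3343]  nu=[1.2161]  x^+=[0.6463, 2.2722, 0.1309]  P^+=[0.2539 -0.1710 -0.2840; -0.1710 0.8131 0.1965; -0.2840 0.1965 1.2209]
step 2: x^-=[1.0876, 1.9971, 0.1296]  P^-=[0.3813 0.0335 -0.1377; 0.0335 1.2114 0.6128; -0.1377 0.6128 2.2029]  S=[0.7591]  K=[0.4626; 0.5253; 0.7103]  nu=[2.3992]  x^+=[2.1974, 3.2573, 1.8339]  P^+=[0.2188 -0.1510 -0.3871; -0.1510 1.0020 0.3295; -0.3871 0.3295 1.8198]
step 3: x^-=[2.7673, 2.8429, 1.9871]  P^-=[0.3680 0.1030 -0.1502; 0.1030 1.4225 0.9015; -0.1502 0.9015 3.1260]  S=[0.8571]  K=[0.4043; 0.6759; 0.9518]  nu=[-1.3372]  x^+=[2.2267, 1.9391, 0.7143]  P^+=[0.2280 -0.1311 -0.4800; -0.1311 1.0310 0.3502; -0.4800 0.3502 2.3495]
step 4: x^-=[2.4109, 1.4429, 0.5884]  P^-=[0.3763 0.1195 -0.1964; 0.1195 1.4638 1.0449; -0.1964 1.0449 3.9369]  S=[0.9155]  K=[0.3774; 0.6991; 1.0975]  nu=[-3.6692]  x^+=[1.0263, -1.1221, -3.4384]  P^+=[0.2459 -0.1220 -0.5756; -0.1220 1.0164 0.3425; -0.5756 0.3425 2.8342]
step 5: x^-=[0.3839, -1.7748, -4.3481]  P^-=[0.3830 0.1134 -0.2585; 0.1134 1.4632 1.1495; -0.2585 1.1495 4.6808]  S=[0.9474]  K=[0.3536; 0.6977; 1.2180]  nu=[-1.6116]  x^+=[-0.1860, -2.8992, -6.3111]  P^+=[0.2645 -0.1204 -0.6665; -0.1204 1.0020 0.3444; -0.6665 0.3444 3.2754]

K[2,0] = 1.2180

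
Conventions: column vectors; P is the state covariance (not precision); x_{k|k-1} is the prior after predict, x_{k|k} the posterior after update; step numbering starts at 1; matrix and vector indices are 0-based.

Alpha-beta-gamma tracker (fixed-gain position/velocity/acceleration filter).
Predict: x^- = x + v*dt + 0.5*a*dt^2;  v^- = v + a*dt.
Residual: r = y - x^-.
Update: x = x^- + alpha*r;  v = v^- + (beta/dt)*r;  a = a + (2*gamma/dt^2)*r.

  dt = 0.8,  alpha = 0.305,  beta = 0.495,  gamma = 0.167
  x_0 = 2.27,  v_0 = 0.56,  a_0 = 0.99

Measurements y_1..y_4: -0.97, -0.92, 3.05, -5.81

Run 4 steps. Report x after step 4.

x_post = -2.6612

step 1: x_pred=3.0348  r=-4.0048  x^+=1.8133  v^+=-1.1260  a^+=-1.1000
step 2: x_pred=0.5606  r=-1.4806  x^+=0.1090  v^+=-2.9221  a^+=-1.8727
step 3: x_pred=-2.8279  r=5.8779  x^+=-1.0352  v^+=-0.7832  a^+=1.1949
step 4: x_pred=-1.2794  r=-4.5306  x^+=-2.6612  v^+=-2.6307  a^+=-1.1695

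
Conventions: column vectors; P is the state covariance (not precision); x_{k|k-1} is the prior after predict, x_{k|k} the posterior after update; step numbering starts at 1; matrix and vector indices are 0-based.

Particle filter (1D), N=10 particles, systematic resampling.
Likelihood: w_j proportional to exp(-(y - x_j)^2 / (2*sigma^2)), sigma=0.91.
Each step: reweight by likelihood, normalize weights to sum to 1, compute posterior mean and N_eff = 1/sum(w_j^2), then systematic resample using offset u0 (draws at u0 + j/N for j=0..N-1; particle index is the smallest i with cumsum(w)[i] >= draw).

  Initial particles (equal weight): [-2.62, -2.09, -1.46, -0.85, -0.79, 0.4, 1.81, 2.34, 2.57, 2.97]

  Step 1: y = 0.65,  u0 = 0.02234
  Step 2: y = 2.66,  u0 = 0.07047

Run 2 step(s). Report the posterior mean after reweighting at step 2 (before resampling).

step 1: w=[0.0007, 0.0046, 0.0289, 0.1091, 0.1214, 0.4089, 0.1884, 0.0757, 0.0459, 0.0165]  mean=0.6064  Neff=4.1962  idx=[2, 3, 4, 5, 5, 5, 5, 6, 6, 7]
step 2: w=[0.0000, 0.0002, 0.0003, 0.0189, 0.0189, 0.0189, 0.0189, 0.2674, 0.2674, 0.3889]  mean=1.9078  Neff=3.3822  idx=[6, 7, 7, 8, 8, 8, 9, 9, 9, 9]

post_mean = 1.9078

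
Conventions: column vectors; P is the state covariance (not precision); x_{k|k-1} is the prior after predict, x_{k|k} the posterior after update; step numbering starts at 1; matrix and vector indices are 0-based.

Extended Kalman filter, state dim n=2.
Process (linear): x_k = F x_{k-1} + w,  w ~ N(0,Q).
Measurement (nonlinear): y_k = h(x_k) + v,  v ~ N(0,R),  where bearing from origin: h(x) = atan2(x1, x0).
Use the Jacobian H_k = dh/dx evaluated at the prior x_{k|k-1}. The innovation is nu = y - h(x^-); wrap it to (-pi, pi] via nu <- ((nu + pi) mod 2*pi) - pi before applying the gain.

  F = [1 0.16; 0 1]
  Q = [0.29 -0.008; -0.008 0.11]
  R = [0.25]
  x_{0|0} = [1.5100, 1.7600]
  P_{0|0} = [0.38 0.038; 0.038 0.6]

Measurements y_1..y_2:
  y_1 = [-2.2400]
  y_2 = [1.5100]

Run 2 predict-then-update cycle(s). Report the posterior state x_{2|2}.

x_post = [3.5265, 1.2733]

step 1: x^-=[1.7916, 1.7600]  P^-=[0.6975 0.1260; 0.1260 0.7100]  H_jac=[-0.2790 0.2840]  S=[0.3416]  K=[-0.4650; 0.4874]  nu=[-3.0165]  x^+=[3.1942, 0.2897]  P^+=[0.6237 0.2034; 0.2034 0.6288]
step 2: x^-=[3.2405, 0.2897]  P^-=[0.9949 0.2960; 0.2960 0.7388]  H_jac=[-0.0274 0.3061]  S=[0.3150]  K=[0.2013; 0.6923]  nu=[1.4208]  x^+=[3.5265, 1.2733]  P^+=[0.9821 0.2521; 0.2521 0.5879]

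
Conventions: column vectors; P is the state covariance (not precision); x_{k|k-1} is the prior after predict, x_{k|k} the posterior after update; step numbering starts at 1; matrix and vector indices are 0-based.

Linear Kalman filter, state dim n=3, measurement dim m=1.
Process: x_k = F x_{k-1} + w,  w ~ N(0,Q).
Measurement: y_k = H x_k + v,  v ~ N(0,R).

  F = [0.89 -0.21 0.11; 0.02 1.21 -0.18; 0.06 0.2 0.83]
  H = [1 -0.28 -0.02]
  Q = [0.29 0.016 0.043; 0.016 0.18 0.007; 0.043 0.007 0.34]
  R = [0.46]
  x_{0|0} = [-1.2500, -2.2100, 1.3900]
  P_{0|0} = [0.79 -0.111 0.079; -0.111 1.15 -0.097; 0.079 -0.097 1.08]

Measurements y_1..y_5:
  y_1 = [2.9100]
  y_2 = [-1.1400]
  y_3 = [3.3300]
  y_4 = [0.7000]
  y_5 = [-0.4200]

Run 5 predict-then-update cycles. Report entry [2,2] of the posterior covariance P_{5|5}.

step 1: x^-=[-0.4955, -2.9493, 0.6367]  P^-=[1.0410 -0.4317 0.1908; -0.4317 1.9353 0.0229; 0.1908 0.0229 1.1059]  S=[1.8875]  K=[0.6135; -0.5160; 0.0860]  nu=[2.5924]  x^+=[1.0950, -4.2871, 0.8595]  P^+=[0.3305 0.1659 0.0912; 0.1659 1.4327 0.1067; 0.0912 0.1067 1.0919]
step 2: x^-=[1.9694, -5.3202, -0.0783]  P^-=[0.5791 -0.1820 0.1794; -0.1820 2.2741 0.3075; 0.1794 0.3075 1.1992]  S=[1.3161]  K=[0.4760; -0.6268; 0.0526]  nu=[-4.6006]  x^+=[-0.2206, -2.4366, -0.3205]  P^+=[0.2809 0.2107 0.1464; 0.2107 1.7570 0.3509; 0.1464 0.3509 1.1955]
step 3: x^-=[0.2801, -2.8950, -0.7666]  P^-=[0.5381 -0.1863 0.1839; -0.1863 2.6476 0.6107; 0.1839 0.6107 1.3710]  S=[1.3101]  K=[0.4478; -0.7174; -0.0111]  nu=[2.2240]  x^+=[1.2760, -4.4905, -0.7913]  P^+=[0.2755 0.2345 0.1904; 0.2345 1.9734 0.6003; 0.1904 0.6003 1.3709]
step 4: x^-=[1.9916, -5.2655, -1.4783]  P^-=[0.5337 -0.1836 0.1893; -0.1836 2.8622 0.8804; 0.1893 0.8804 1.5882]  S=[1.3238]  K=[0.4391; -0.7574; -0.0672]  nu=[-2.7955]  x^+=[0.7640, -3.1483, -1.2903]  P^+=[0.2784 0.2567 0.2283; 0.2567 2.1029 0.8130; 0.2283 0.8130 1.5822]
step 5: x^-=[1.1992, -3.5619, -1.6548]  P^-=[0.5336 -0.1665 0.2028; -0.1665 2.9669 1.0880; 0.2028 1.0880 1.8139]  S=[1.3243]  K=[0.4351; -0.7695; -0.1043]  nu=[-2.6496]  x^+=[0.0463, -1.5231, -1.3785]  P^+=[0.2829 0.2769 0.2629; 0.2769 2.1828 0.9818; 0.2629 0.9818 1.7995]

P_post[2,2] = 1.7995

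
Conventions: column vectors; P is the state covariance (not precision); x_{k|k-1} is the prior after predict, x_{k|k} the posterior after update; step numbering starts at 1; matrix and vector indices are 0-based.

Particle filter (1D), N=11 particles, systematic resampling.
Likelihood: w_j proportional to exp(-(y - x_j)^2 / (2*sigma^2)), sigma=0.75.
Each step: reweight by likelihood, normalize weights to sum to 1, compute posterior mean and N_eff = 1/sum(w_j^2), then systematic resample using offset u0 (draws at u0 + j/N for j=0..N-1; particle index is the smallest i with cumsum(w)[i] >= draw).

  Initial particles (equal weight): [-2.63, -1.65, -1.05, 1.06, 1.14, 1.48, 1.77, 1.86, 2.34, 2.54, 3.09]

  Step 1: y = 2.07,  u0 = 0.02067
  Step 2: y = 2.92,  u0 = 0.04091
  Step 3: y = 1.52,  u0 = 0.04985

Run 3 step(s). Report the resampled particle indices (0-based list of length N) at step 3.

step 1: w=[0.0000, 0.0000, 0.0000, 0.0716, 0.0822, 0.1301, 0.1636, 0.1704, 0.1661, 0.1457, 0.0703]  mean=1.9446  Neff=7.2269  idx=[3, 4, 5, 6, 6, 7, 7, 8, 8, 9, 10]
step 2: w=[0.0093, 0.0121, 0.0319, 0.0623, 0.0623, 0.0743, 0.0743, 0.1496, 0.1496, 0.1775, 0.1967]  mean=2.3268  Neff=7.4059  idx=[2, 4, 5, 6, 7, 8, 8, 9, 9, 10, 10]
step 3: w=[0.1556, 0.1474, 0.1406, 0.1406, 0.0857, 0.0857, 0.0857, 0.0618, 0.0618, 0.0174, 0.0174]  mean=2.0380  Neff=8.6347  idx=[0, 0, 1, 2, 2, 3, 4, 5, 6, 7, 8]

resampled_idx = [0, 0, 1, 2, 2, 3, 4, 5, 6, 7, 8]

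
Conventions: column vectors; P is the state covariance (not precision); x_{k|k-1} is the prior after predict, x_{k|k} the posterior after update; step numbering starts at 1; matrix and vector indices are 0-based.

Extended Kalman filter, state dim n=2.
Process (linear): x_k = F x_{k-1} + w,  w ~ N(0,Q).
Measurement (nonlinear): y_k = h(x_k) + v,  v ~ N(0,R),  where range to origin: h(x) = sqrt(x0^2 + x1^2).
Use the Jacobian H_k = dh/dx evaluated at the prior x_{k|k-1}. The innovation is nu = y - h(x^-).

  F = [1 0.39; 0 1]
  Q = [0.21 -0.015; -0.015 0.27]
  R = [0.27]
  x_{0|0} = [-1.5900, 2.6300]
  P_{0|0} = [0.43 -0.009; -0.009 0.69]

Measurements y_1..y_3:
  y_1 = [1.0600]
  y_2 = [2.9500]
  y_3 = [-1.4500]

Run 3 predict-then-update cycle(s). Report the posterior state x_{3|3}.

step 1: x^-=[-0.5643, 2.6300]  P^-=[0.7379 0.2451; 0.2451 0.9600]  H_jac=[-0.2098 0.9777]  S=[1.1197]  K=[0.0758; 0.7924]  nu=[-1.6299]  x^+=[-0.6878, 1.3385]  P^+=[0.7315 0.1779; 0.1779 0.2570]
step 2: x^-=[-0.1658, 1.3385]  P^-=[1.1193 0.2631; 0.2631 0.5270]  H_jac=[-0.1229 0.9924]  S=[0.7417]  K=[0.1665; 0.6615]  nu=[1.6013]  x^+=[0.1009, 2.3977]  P^+=[1.0988 0.1814; 0.1814 0.2024]
step 3: x^-=[1.0360, 2.3977]  P^-=[1.4810 0.2453; 0.2453 0.4724]  H_jac=[0.3966 0.9180]  S=[1.0798]  K=[0.7526; 0.4918]  nu=[-4.0620]  x^+=[-2.0211, 0.4002]  P^+=[0.8694 -0.1543; -0.1543 0.2113]

x_post = [-2.0211, 0.4002]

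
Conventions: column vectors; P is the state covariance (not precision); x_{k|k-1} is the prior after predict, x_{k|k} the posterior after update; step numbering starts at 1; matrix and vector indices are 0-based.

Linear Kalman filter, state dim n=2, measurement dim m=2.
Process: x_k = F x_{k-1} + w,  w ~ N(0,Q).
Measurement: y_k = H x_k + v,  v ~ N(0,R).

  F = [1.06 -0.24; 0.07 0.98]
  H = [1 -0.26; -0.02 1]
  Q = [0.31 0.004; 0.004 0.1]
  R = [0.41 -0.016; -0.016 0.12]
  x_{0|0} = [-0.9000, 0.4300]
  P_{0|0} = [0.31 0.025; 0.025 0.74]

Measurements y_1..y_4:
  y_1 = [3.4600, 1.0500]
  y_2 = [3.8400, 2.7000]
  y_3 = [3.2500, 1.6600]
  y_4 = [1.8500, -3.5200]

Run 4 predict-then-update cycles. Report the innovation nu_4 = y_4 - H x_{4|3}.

step 1: x^-=[-1.0572, 0.3584]  P^-=[0.6882 -0.1215; -0.1215 0.8156]  S=[1.2165 -0.3640; -0.3640 0.9408]  K=[0.6205 0.0963; -0.0159 0.8634]  nu=[4.6104, 0.6705]  x^+=[1.8680, 0.8641]  P^+=[0.2546 0.0067; 0.0067 0.1040]
step 2: x^-=[1.7727, 0.9776]  P^-=[0.5986 0.0053; 0.0053 0.2021]  S=[1.0196 -0.0752; -0.0752 0.3221]  K=[0.5945 0.1180; -0.0001 0.6270]  nu=[2.3214, 1.7579]  x^+=[3.3604, 2.0795]  P^+=[0.2443 0.0095; 0.0095 0.0754]
step 3: x^-=[3.0629, 2.2732]  P^-=[0.5840 0.0141; 0.0141 0.1749]  S=[0.9985 -0.0590; -0.0590 0.2946]  K=[0.5887 0.1261; 0.0037 0.5936]  nu=[0.7781, -0.5519]  x^+=[3.4514, 1.9484]  P^+=[0.2421 0.0106; 0.0106 0.0714]
step 4: x^-=[3.1908, 2.1510]  P^-=[0.5807 0.0160; 0.0160 0.1712]  S=[0.9940 -0.0561; -0.0561 0.2908]  K=[0.5873 0.1282; 0.0045 0.5885]  nu=[-0.7816, -5.6072]  x^+=[2.0129, -1.1523]  P^+=[0.2416 0.0108; 0.0108 0.0708]

innov = [-0.7816, -5.6072]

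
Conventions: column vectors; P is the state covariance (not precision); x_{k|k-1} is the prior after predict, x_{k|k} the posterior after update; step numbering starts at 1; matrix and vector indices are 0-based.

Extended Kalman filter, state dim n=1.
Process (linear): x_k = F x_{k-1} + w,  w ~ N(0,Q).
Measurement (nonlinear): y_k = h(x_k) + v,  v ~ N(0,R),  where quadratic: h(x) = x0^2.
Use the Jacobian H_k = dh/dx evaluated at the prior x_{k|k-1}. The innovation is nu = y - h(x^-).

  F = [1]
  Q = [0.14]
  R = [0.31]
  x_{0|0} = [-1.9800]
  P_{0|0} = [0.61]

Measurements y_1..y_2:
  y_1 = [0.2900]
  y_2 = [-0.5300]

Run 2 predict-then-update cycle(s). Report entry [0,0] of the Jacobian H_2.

step 1: x^-=[-1.9800]  P^-=[0.7500]  H_jac=[-3.9600]  S=[12.0712]  K=[-0.2460]  nu=[-3.6304]  x^+=[-1.0868]  P^+=[0.0193]
step 2: x^-=[-1.0868]  P^-=[0.1593]  H_jac=[-2.1736]  S=[1.0624]  K=[-0.3258]  nu=[-1.7111]  x^+=[-0.5293]  P^+=[0.0465]

H_jac[0,0] = -2.1736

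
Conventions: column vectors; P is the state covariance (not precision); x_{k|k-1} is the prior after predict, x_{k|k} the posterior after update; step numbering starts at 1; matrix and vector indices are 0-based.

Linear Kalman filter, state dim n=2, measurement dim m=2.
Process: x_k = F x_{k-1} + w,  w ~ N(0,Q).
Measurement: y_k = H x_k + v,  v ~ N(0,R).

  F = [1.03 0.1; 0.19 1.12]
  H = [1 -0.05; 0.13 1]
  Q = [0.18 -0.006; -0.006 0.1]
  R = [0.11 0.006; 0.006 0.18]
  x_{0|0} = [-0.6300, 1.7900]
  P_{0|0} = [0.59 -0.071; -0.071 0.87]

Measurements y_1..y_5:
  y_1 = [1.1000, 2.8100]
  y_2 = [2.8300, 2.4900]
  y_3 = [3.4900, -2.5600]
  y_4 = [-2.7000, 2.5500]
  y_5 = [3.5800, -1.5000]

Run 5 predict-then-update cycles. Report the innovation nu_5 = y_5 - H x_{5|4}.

step 1: x^-=[-0.4699, 1.8851]  P^-=[0.8000 0.1236; 0.1236 1.1824]  S=[0.9006 0.1737; 0.1737 1.4081]  K=[0.8710 0.0542; -0.0948 0.8628]  nu=[1.6642, 0.9860]  x^+=[1.0330, 2.5781]  P^+=[0.0963 0.0025; 0.0025 0.1544]
step 2: x^-=[1.3218, 3.0837]  P^-=[0.2842 0.0330; 0.0330 0.2982]  S=[0.3916 0.0608; 0.0608 0.4916]  K=[0.7130 0.0541; -0.0503 0.6216]  nu=[1.6624, -0.7656]  x^+=[2.4657, 2.5242]  P^+=[0.0789 0.0038; 0.0038 0.1111]
step 3: x^-=[2.7921, 3.2956]  P^-=[0.2656 0.0263; 0.0263 0.2438]  S=[0.3736 0.0545; 0.0545 0.4351]  K=[0.6999 0.0522; -0.0459 0.5739]  nu=[0.8627, -6.2186]  x^+=[3.0713, -0.3129]  P^+=[0.0775 0.0035; 0.0035 0.1026]
step 4: x^-=[3.1322, 0.2331]  P^-=[0.2639 0.0248; 0.0248 0.2330]  S=[0.3720 0.0533; 0.0533 0.4239]  K=[0.6987 0.0516; -0.0453 0.5629]  nu=[-5.8205, 1.9097]  x^+=[-0.8362, 1.5719]  P^+=[0.0773 0.0034; 0.0034 0.1006]
step 5: x^-=[-0.7041, 1.6017]  P^-=[0.2638 0.0244; 0.0244 0.2304]  S=[0.3719 0.0530; 0.0530 0.4213]  K=[0.6986 0.0514; -0.0452 0.5603]  nu=[4.3642, -3.0101]  x^+=[2.1900, -0.2822]  P^+=[0.0773 0.0034; 0.0034 0.1001]

innov = [4.3642, -3.0101]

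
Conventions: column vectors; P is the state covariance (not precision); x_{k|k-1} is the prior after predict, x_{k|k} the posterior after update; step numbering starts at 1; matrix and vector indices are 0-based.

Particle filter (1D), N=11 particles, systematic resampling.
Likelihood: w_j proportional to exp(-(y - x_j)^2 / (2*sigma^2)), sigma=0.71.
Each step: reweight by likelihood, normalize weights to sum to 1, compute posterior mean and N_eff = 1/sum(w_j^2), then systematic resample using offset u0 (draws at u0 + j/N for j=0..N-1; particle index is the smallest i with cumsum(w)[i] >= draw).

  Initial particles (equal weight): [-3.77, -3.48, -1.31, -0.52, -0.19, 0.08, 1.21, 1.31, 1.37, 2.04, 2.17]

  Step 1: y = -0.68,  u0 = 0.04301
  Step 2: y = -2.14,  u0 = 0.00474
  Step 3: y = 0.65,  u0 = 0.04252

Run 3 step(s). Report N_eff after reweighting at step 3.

N_eff = 4.4473

step 1: w=[0.0000, 0.0001, 0.2199, 0.3179, 0.2570, 0.1839, 0.0094, 0.0064, 0.0050, 0.0002, 0.0001]  mean=-0.4607  Neff=4.0096  idx=[2, 2, 3, 3, 3, 3, 4, 4, 4, 5, 5]
step 2: w=[0.3632, 0.3632, 0.0533, 0.0533, 0.0533, 0.0533, 0.0166, 0.0166, 0.0166, 0.0054, 0.0054]  mean=-1.0710  Neff=3.6221  idx=[0, 0, 0, 0, 1, 1, 1, 1, 2, 3, 5]
step 3: w=[0.0233, 0.0233, 0.0233, 0.0233, 0.0233, 0.0233, 0.0233, 0.0233, 0.2711, 0.2711, 0.2711]  mean=-0.6675  Neff=4.4473  idx=[1, 5, 8, 8, 8, 9, 9, 9, 10, 10, 10]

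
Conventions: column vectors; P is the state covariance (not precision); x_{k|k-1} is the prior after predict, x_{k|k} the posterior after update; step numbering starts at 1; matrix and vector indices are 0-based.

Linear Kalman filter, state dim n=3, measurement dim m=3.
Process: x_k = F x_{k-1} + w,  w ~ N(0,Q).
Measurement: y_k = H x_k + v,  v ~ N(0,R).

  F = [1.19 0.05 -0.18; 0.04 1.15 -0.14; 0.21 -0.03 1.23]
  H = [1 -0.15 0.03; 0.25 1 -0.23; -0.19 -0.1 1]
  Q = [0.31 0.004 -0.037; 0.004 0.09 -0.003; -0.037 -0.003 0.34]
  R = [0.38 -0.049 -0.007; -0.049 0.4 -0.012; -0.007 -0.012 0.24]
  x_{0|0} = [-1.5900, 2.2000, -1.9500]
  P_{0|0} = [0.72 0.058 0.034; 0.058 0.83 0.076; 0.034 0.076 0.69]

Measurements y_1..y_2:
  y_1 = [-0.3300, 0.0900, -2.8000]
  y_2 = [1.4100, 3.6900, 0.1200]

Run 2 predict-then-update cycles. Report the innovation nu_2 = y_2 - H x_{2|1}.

innov = [1.9792, 2.0713, 3.7306]

step 1: x^-=[-1.4311, 2.7394, -2.7984]  P^-=[1.3450 0.1607 0.0410; 0.1607 1.1828 -0.0220; 0.0410 -0.0220 1.4276]  S=[1.7073 0.2441 -0.1693; 0.2441 1.8282 -0.5675; -0.1693 -0.5675 1.7229]  K=[0.7502 0.1647 -0.0059; -0.1010 0.7256 0.1299; 0.1271 0.0636 0.8588]  nu=[1.5960, -2.9353, 0.0004]  x^+=[-0.7171, 0.4485, -2.7818]  P^+=[0.2714 -0.0295 0.0400; -0.0295 0.3122 0.0488; 0.0400 0.0488 0.2169]
step 2: x^-=[-0.3302, 0.8765, -3.5857]  P^-=[0.6807 -0.0175 0.0434; -0.0175 0.4887 0.0141; 0.0434 0.0141 0.6979]  S=[1.0800 0.0175 -0.0659; 0.0175 0.9480 -0.2228; -0.0659 -0.2228 0.9474]  K=[0.6309 0.1358 -0.0131; -0.0870 0.5291 0.0852; 0.1023 0.0291 0.7404]  nu=[1.9792, 2.0713, 3.7306]  x^+=[1.1510, 2.1181, -0.5608]  P^+=[0.2283 -0.0262 0.0316; -0.0262 0.2290 0.0326; 0.0316 0.0326 0.1859]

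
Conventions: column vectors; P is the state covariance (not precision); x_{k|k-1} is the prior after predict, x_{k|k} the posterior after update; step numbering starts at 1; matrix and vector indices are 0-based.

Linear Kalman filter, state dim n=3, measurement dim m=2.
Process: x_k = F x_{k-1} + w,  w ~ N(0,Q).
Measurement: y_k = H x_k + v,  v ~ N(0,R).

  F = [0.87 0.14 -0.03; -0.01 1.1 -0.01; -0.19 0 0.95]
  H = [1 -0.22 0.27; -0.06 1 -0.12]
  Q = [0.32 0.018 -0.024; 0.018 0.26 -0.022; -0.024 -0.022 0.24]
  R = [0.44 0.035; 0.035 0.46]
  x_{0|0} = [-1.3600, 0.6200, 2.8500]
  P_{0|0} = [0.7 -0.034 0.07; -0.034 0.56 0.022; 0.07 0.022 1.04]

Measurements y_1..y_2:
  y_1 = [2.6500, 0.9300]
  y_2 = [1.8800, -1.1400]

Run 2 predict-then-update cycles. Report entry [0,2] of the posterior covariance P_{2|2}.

P_post[0,2] = -0.3141

step 1: x^-=[-1.1819, 0.6671, 2.9659]  P^-=[0.8496 0.0646 -0.1073; 0.0646 0.9381 -0.0010; -0.1073 -0.0010 1.1786]  S=[1.3347 -0.1807; -0.1807 1.4090]  K=[0.6175 0.0980; -0.0169 0.6609; 0.1477 -0.0776]  nu=[3.1779, 0.5479]  x^+=[0.8341, 0.9755, 3.3928]  P^+=[0.3491 0.0607 -0.2243; 0.0607 0.3182 0.0925; -0.2243 0.0925 1.1369]
step 2: x^-=[0.7605, 1.0308, 3.0647]  P^-=[0.6172 0.1210 -0.2901; 0.1210 0.6417 0.0535; -0.2901 0.0535 1.3596]  S=[0.9711 -0.0093; -0.0093 1.0920]  K=[0.5286 0.1133; -0.0004 0.5751; 0.0664 -0.0839]  nu=[0.5189, -1.7574]  x^+=[0.8356, 0.0198, 3.2466]  P^+=[0.3330 0.0529 -0.3141; 0.0529 0.2805 0.1066; -0.3141 0.1066 1.3475]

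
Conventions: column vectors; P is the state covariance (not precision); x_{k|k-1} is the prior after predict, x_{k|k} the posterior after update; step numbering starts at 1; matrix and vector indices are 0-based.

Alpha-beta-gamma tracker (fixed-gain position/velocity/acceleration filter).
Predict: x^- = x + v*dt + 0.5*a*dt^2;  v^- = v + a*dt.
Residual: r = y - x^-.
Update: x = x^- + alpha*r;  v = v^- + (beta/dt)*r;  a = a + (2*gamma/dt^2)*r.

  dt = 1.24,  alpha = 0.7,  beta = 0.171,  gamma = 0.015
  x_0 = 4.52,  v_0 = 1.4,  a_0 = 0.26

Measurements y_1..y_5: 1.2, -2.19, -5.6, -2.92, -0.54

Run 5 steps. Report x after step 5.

step 1: x_pred=6.4559  r=-5.2559  x^+=2.7768  v^+=0.9976  a^+=0.1575
step 2: x_pred=4.1348  r=-6.3248  x^+=-0.2925  v^+=0.3206  a^+=0.0340
step 3: x_pred=0.1312  r=-5.7312  x^+=-3.8806  v^+=-0.4275  a^+=-0.0778
step 4: x_pred=-4.4705  r=1.5505  x^+=-3.3852  v^+=-0.3101  a^+=-0.0475
step 5: x_pred=-3.8062  r=3.2662  x^+=-1.5199  v^+=0.0814  a^+=0.0162

x_post = -1.5199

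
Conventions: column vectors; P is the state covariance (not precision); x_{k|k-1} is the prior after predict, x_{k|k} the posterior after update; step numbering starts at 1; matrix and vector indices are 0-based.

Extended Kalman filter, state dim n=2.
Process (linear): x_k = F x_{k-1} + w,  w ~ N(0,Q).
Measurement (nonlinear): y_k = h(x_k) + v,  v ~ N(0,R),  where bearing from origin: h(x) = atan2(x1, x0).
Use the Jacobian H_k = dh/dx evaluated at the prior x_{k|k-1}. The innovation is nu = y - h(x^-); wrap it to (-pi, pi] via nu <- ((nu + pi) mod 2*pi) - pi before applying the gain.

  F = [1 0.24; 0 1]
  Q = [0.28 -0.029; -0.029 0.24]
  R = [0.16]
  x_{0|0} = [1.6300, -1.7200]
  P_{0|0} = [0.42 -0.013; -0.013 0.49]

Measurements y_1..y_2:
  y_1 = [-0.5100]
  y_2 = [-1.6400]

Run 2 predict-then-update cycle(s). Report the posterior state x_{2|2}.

x_post = [0.6754, -2.0314]

step 1: x^-=[1.2172, -1.7200]  P^-=[0.7220 0.0756; 0.0756 0.7300]  H_jac=[0.3874 0.2741]  S=[0.3393]  K=[0.8855; 0.6762]  nu=[0.4449]  x^+=[1.6112, -1.4191]  P^+=[0.4560 -0.1275; -0.1275 0.5749]
step 2: x^-=[1.2706, -1.4191]  P^-=[0.7079 -0.0186; -0.0186 0.8149]  H_jac=[0.3911 0.3502]  S=[0.3631]  K=[0.7445; 0.7658]  nu=[-0.7994]  x^+=[0.6754, -2.0314]  P^+=[0.5066 -0.2256; -0.2256 0.6019]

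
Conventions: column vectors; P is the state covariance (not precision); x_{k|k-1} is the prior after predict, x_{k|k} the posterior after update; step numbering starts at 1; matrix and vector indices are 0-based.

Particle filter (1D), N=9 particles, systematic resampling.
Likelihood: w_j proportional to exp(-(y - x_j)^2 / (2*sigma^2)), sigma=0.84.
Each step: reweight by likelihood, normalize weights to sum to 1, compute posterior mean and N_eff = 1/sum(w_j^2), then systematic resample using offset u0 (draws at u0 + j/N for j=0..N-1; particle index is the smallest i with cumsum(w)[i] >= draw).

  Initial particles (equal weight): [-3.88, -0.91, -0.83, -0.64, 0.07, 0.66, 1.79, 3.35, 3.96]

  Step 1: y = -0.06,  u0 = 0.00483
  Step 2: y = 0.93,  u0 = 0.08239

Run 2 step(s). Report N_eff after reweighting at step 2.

N_eff = 5.5503

step 1: w=[0.0000, 0.1572, 0.1723, 0.2066, 0.2591, 0.1816, 0.0232, 0.0001, 0.0000]  mean=-0.2385  Neff=5.0580  idx=[1, 1, 2, 3, 3, 4, 4, 4, 5]
step 2: w=[0.0270, 0.0270, 0.0331, 0.0518, 0.0518, 0.1758, 0.1758, 0.1758, 0.2820]  mean=0.0803  Neff=5.5503  idx=[2, 5, 5, 6, 6, 7, 8, 8, 8]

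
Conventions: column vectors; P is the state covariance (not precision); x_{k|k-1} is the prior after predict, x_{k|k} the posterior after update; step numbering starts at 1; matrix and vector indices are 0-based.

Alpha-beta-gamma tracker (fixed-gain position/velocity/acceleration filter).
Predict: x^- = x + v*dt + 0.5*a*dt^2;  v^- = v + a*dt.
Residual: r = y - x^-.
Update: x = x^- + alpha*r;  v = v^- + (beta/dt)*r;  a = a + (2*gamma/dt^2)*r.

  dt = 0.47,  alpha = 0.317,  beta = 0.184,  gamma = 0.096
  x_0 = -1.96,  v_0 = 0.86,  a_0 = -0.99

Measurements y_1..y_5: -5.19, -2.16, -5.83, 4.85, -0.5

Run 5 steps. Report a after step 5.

a_post = 9.1224

step 1: x_pred=-1.6651  r=-3.5249  x^+=-2.7825  v^+=-0.9852  a^+=-4.0537
step 2: x_pred=-3.6933  r=1.5333  x^+=-3.2073  v^+=-2.2902  a^+=-2.7210
step 3: x_pred=-4.5842  r=-1.2458  x^+=-4.9791  v^+=-4.0568  a^+=-3.8038
step 4: x_pred=-7.3059  r=12.1559  x^+=-3.4525  v^+=-1.0857  a^+=6.7618
step 5: x_pred=-3.2159  r=2.7159  x^+=-2.3550  v^+=3.1556  a^+=9.1224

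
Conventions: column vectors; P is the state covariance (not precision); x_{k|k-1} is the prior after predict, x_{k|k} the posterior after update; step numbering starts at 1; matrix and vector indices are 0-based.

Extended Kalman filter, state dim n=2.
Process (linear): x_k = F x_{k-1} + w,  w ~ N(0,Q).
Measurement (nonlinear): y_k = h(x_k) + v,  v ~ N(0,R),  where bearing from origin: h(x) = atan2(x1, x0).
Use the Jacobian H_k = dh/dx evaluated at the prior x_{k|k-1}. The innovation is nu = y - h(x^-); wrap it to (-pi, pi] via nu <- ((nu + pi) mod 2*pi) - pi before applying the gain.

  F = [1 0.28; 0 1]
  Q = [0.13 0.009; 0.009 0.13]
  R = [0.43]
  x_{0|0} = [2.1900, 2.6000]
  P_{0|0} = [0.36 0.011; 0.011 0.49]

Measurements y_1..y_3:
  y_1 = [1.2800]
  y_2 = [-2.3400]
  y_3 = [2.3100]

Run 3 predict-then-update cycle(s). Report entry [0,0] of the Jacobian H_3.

step 1: x^-=[2.9180, 2.6000]  P^-=[0.5346 0.1572; 0.1572 0.6200]  H_jac=[-0.1702 0.1910]  S=[0.4579]  K=[-0.1331; 0.2002]  nu=[0.5522]  x^+=[2.8445, 2.7106]  P^+=[0.5265 0.1694; 0.1694 0.6016]
step 2: x^-=[3.6034, 2.7106]  P^-=[0.7985 0.3469; 0.3469 0.7316]  H_jac=[-0.1333 0.1772]  S=[0.4508]  K=[-0.0998; 0.1851]  nu=[-2.9849]  x^+=[3.9013, 2.1581]  P^+=[0.7940 0.3552; 0.3552 0.7162]
step 3: x^-=[4.5055, 2.1581]  P^-=[1.1791 0.5647; 0.5647 0.8462]  H_jac=[-0.0865 0.1805]  S=[0.4488]  K=[-0.0000; 0.2316]  nu=[1.8633]  x^+=[4.5055, 2.5897]  P^+=[1.1791 0.5647; 0.5647 0.8221]

H_jac[0,0] = -0.0865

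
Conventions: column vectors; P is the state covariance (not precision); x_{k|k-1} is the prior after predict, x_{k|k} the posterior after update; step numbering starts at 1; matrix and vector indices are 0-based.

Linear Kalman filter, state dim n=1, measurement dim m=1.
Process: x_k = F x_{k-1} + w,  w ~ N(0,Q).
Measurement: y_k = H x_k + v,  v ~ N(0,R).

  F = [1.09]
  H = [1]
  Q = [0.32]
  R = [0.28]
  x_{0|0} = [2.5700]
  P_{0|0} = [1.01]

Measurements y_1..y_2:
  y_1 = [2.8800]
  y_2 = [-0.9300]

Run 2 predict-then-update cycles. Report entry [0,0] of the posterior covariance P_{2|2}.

step 1: x^-=[2.8013]  P^-=[1.5200]  S=[1.8000]  K=[0.8444]  nu=[0.0787]  x^+=[2.8678]  P^+=[0.2364]
step 2: x^-=[3.1259]  P^-=[0.6009]  S=[0.8809]  K=[0.6822]  nu=[-4.0559]  x^+=[0.3592]  P^+=[0.1910]

P_post[0,0] = 0.1910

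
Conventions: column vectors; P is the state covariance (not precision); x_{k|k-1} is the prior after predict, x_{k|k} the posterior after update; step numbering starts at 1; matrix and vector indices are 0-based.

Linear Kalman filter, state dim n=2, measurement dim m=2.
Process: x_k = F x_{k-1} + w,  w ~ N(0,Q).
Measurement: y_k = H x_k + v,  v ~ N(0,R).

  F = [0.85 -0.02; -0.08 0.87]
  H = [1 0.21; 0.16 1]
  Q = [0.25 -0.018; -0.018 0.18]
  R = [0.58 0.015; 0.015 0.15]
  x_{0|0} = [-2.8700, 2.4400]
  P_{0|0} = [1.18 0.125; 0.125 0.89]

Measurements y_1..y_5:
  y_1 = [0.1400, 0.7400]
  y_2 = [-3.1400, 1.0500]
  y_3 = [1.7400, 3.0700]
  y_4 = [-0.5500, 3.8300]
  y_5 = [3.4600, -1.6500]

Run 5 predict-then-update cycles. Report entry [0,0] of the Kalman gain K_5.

step 1: x^-=[-2.4883, 2.3524]  P^-=[1.0987 -0.0211; -0.0211 0.8438]  S=[1.7070 0.3462; 0.3462 1.0152]  K=[0.6554 -0.0711; -0.0821 0.8559]  nu=[2.1343, -1.2143]  x^+=[-1.0030, 1.1379]  P^+=[0.3925 -0.0636; -0.0636 0.1373]
step 2: x^-=[-0.8753, 1.0702]  P^-=[0.5358 -0.0942; -0.0942 0.2953]  S=[1.0892 0.0653; 0.0653 0.4289]  K=[0.4793 -0.0929; -0.0694 0.6640]  nu=[-2.4894, 0.1199]  x^+=[-2.0796, 1.3226]  P^+=[0.2877 -0.0528; -0.0528 0.1070]
step 3: x^-=[-1.7941, 1.3170]  P^-=[0.4597 -0.0785; -0.0785 0.2702]  S=[1.0186 0.0641; 0.0641 0.4068]  K=[0.4402 -0.0816; -0.0619 0.6430]  nu=[3.2575, 2.0401]  x^+=[-0.5266, 2.4272]  P^+=[0.2642 -0.0479; -0.0479 0.1032]
step 4: x^-=[-0.4961, 2.1538]  P^-=[0.4425 -0.0733; -0.0733 0.2665]  S=[1.0035 0.0660; 0.0660 0.4043]  K=[0.4307 -0.0764; -0.0593 0.6397]  nu=[-0.5062, 1.7556]  x^+=[-0.8483, 3.3069]  P^+=[0.2584 -0.0463; -0.0463 0.1025]
step 5: x^-=[-0.7872, 2.9448]  P^-=[0.4383 -0.0717; -0.0717 0.2657]  S=[0.9999 0.0668; 0.0668 0.4039]  K=[0.4283 -0.0747; -0.0586 0.6390]  nu=[3.6288, -4.4689]  x^+=[1.1009, -0.1234]  P^+=[0.2569 -0.0459; -0.0459 0.1023]

K[0,0] = 0.4283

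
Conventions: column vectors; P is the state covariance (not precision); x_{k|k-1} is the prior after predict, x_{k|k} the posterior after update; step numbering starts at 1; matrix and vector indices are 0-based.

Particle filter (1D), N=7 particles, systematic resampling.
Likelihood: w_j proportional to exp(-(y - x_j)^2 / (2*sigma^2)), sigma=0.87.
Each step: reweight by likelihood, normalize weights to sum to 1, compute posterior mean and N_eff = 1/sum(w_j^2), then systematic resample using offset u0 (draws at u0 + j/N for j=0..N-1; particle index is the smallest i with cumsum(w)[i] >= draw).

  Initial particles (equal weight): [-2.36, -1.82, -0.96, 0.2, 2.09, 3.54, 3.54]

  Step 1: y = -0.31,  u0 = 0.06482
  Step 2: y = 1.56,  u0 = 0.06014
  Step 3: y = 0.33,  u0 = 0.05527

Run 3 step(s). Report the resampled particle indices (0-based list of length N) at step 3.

resampled_idx = [0, 1, 2, 3, 4, 5, 6]

step 1: w=[0.0327, 0.1164, 0.3971, 0.4421, 0.0117, 0.0000, 0.0000]  mean=-0.5572  Neff=2.7184  idx=[1, 2, 2, 2, 3, 3, 3]
step 2: w=[0.0006, 0.0162, 0.0162, 0.0162, 0.3169, 0.3169, 0.3169]  mean=0.1424  Neff=3.3098  idx=[4, 4, 4, 5, 5, 6, 6]
step 3: w=[0.1429, 0.1429, 0.1429, 0.1429, 0.1429, 0.1429, 0.1429]  mean=0.2000  Neff=7.0000  idx=[0, 1, 2, 3, 4, 5, 6]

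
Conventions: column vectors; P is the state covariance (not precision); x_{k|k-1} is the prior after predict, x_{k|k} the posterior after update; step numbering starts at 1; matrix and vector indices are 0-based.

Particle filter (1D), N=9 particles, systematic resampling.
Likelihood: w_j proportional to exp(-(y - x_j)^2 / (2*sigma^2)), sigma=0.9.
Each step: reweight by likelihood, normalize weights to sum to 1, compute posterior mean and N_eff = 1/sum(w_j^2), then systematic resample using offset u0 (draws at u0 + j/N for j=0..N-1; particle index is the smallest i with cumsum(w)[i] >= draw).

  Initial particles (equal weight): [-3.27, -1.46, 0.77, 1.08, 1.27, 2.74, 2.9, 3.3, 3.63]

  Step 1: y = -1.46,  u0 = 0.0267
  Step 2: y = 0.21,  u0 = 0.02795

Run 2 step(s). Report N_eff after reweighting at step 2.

N_eff = 8.0063

step 1: w=[0.1096, 0.8282, 0.0385, 0.0154, 0.0083, 0.0000, 0.0000, 0.0000, 0.0000]  mean=-1.5106  Neff=1.4293  idx=[0, 1, 1, 1, 1, 1, 1, 1, 1]
step 2: w=[0.0004, 0.1250, 0.1250, 0.1250, 0.1250, 0.1250, 0.1250, 0.1250, 0.1250]  mean=-1.4607  Neff=8.0063  idx=[1, 2, 2, 3, 4, 5, 6, 7, 8]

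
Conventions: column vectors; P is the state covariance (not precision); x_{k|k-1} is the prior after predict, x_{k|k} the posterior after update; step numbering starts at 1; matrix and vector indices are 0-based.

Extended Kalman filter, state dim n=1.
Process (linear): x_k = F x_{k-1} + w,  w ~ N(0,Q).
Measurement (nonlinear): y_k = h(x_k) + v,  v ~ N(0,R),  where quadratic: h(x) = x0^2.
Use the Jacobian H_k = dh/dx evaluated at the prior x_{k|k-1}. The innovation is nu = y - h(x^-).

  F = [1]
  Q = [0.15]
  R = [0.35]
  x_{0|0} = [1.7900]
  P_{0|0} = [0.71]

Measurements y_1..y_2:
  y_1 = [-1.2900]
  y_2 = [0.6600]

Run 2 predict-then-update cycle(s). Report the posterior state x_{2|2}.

x_post = [0.6885]

step 1: x^-=[1.7900]  P^-=[0.8600]  H_jac=[3.5800]  S=[11.3721]  K=[0.2707]  nu=[-4.4941]  x^+=[0.5733]  P^+=[0.0265]
step 2: x^-=[0.5733]  P^-=[0.1765]  H_jac=[1.1466]  S=[0.5820]  K=[0.3477]  nu=[0.3313]  x^+=[0.6885]  P^+=[0.1061]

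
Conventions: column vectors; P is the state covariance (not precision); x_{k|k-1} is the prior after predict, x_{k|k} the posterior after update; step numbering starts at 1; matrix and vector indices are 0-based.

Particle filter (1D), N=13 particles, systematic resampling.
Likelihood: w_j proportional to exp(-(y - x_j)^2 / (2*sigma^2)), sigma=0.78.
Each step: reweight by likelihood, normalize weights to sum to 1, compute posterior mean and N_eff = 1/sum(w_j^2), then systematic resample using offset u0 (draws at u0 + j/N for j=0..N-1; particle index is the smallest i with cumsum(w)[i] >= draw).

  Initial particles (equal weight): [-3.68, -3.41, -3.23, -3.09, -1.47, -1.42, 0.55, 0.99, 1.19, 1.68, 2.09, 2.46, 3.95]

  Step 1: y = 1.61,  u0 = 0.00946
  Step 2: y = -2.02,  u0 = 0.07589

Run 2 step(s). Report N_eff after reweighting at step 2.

N_eff = 2.7560

step 1: w=[0.0000, 0.0000, 0.0000, 0.0000, 0.0001, 0.0001, 0.0907, 0.1665, 0.1975, 0.2274, 0.1890, 0.1261, 0.0025]  mean=1.5468  Neff=5.6080  idx=[6, 6, 7, 7, 8, 8, 9, 9, 9, 10, 10, 10, 11]
step 2: w=[0.4217, 0.4217, 0.0561, 0.0561, 0.0202, 0.0202, 0.0012, 0.0012, 0.0012, 0.0001, 0.0001, 0.0001, 0.0000]  mean=0.6298  Neff=2.7560  idx=[0, 0, 0, 0, 0, 1, 1, 1, 1, 1, 2, 3, 8]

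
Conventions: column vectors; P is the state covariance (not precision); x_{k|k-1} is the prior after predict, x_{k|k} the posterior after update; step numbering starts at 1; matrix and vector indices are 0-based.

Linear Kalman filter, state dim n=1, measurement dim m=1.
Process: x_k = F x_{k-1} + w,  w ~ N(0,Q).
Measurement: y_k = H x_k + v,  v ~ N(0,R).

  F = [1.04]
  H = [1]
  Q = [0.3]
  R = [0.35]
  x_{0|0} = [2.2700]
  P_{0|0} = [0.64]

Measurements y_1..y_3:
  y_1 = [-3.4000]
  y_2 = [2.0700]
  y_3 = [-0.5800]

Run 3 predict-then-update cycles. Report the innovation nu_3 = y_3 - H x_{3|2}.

step 1: x^-=[2.3608]  P^-=[0.9922]  S=[1.3422]  K=[0.7392]  nu=[-5.7608]  x^+=[-1.8978]  P^+=[0.2587]
step 2: x^-=[-1.9737]  P^-=[0.5798]  S=[0.9298]  K=[0.6236]  nu=[4.0437]  x^+=[0.5479]  P^+=[0.2183]
step 3: x^-=[0.5698]  P^-=[0.5361]  S=[0.8861]  K=[0.6050]  nu=[-1.1498]  x^+=[-0.1258]  P^+=[0.2117]

innov = [-1.1498]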